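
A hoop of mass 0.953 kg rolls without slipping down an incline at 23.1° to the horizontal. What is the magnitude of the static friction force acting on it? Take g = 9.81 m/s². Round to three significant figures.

f ≈ 1.83 N

The moment of inertia is MR², giving k ≡ I/(MR²) = 1.
Translational: Mg sinθ − f = Ma. Rotational about the CM: fR = Iα = kMRa, so f = kMa.
Combining, a = g sinθ/(1+k) and f = kMa = kMg sinθ/(1+k).
f = 1 × 0.953 × 9.81 × sin23.1° / 2 ≈ 1.83 N.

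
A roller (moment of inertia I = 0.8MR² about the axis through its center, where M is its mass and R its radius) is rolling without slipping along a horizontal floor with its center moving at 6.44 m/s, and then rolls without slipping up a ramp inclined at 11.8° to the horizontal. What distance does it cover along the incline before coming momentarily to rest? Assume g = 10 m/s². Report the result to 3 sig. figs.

Here I = 0.8MR², so the shape factor k = I/(MR²) = 0.8.
Rolling without slipping gives ω = v/R, so the total kinetic energy is ½Mv² + ½Iω² = ½(1+k)Mv² = (9/10)Mv².
Setting this equal to Mgh gives the vertical rise h = (1+k)v₀²/(2g) = 1.8×6.44²/(2×10) = 3.733 m.
Along the incline, d = h/sinθ = 3.733/sin11.8° ≈ 18.3 m.

d ≈ 18.3 m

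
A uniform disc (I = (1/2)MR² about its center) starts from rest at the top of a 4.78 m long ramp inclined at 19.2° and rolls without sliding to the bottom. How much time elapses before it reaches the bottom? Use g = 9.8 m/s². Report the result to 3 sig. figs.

t ≈ 2.11 s

For this body I = (1/2)MR², i.e. k = I/(MR²) = 0.5.
Translational: Mg sinθ − f = Ma. Rotational about the CM: fR = Iα = kMRa, so f = kMa.
Hence a = g sinθ/(1+k) = 9.8×sin19.2°/1.5 = 2.149 m/s².
Starting from rest, L = ½at², so t = √(2L/a) = √(2×4.78/2.149) ≈ 2.11 s.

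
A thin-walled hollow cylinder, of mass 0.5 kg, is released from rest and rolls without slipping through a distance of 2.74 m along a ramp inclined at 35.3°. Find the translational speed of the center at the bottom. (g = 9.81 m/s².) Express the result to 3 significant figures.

With I = MR², the ratio k = I/(MR²) is 1.
Pure rolling means v = ωR; then KE = ½Mv² + ½I(v/R)² = ½(1+k)Mv² = Mv².
The vertical drop is h = L sinθ = 2.74 × sin35.3° = 1.583 m.
Setting Mgh = Mv² gives v = √(2gh/(1+k)) = √(2·9.81·1.583/2) ≈ 3.94 m/s.

v ≈ 3.94 m/s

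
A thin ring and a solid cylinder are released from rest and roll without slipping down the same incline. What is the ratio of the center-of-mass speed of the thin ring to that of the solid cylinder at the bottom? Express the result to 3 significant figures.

v_ratio ≈ 0.866

Each satisfies Mgh = ½(1+k)Mv² with k = I/(MR²), so v ∝ 1/√(1+k).
For the thin ring k = 1; for the solid cylinder k = 0.5.
v₁/v₂ = √((1+k₂)/(1+k₁)) = √(1.5/2) ≈ 0.866.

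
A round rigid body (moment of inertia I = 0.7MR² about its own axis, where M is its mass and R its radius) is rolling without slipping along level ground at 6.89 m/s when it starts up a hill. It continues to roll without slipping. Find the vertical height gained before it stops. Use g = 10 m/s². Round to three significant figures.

h ≈ 4.04 m

The moment of inertia is 0.7MR², giving k ≡ I/(MR²) = 0.7.
The rolling condition ω = v/R makes the rotational term ½I(v/R)² = ½kMv², so KE_total = ½(1+k)Mv² = (17/20)Mv².
At the top the kinetic energy is zero, so (17/20)Mv₀² = Mgh.
Thus h = (1+k)v₀²/(2g) = 1.7 × 6.89² / (2 × 10) ≈ 4.04 m.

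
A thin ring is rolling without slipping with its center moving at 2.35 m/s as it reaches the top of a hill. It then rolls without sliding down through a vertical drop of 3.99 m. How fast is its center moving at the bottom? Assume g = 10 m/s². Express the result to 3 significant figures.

The moment of inertia is MR², giving k ≡ I/(MR²) = 1.
Pure rolling means v = ωR; then KE = ½Mv² + ½I(v/R)² = ½(1+k)Mv² = Mv².
Conserving energy between top and bottom: Mv² = Mv₀² + Mgh, hence v² = v₀² + 2gh/(1+k).
v = √(2.35² + 2×10×3.99/2) = √45.42 ≈ 6.74 m/s.

v ≈ 6.74 m/s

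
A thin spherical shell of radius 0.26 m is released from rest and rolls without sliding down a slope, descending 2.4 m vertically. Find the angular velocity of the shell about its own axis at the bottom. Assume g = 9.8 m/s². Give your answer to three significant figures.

The moment of inertia is (2/3)MR², giving k ≡ I/(MR²) = 2/3.
Since it rolls without slipping, ω = v/R and KE = ½Mv² + ½Iω² = ½(1+k)Mv² = (5/6)Mv².
Energy conservation Mgh = ½(1+k)Mv² gives v = √(2gh/(1+k)) = √(2 × 9.8 × 2.4 / 1.667) = 5.313 m/s.
Then ω = v/R = 5.313 / 0.26 ≈ 20.4 rad/s.

ω ≈ 20.4 rad/s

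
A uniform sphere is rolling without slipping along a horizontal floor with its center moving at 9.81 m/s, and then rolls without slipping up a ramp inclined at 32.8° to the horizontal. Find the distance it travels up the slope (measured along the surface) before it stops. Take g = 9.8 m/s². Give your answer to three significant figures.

d ≈ 12.7 m

With I = (2/5)MR², the ratio k = I/(MR²) is 0.4.
Since it rolls without slipping, ω = v/R and KE = ½Mv² + ½Iω² = ½(1+k)Mv² = (7/10)Mv².
Setting this equal to Mgh gives the vertical rise h = (1+k)v₀²/(2g) = 1.4×9.81²/(2×9.8) = 6.874 m.
The distance along the slope is d = h/sinθ = 6.874/sin32.8° ≈ 12.7 m.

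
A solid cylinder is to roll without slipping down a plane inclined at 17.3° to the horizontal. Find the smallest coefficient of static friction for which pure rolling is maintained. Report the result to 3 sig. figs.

The moment of inertia is (1/2)MR², giving k ≡ I/(MR²) = 0.5.
Translational: Mg sinθ − f = Ma. Rotational about the CM: fR = Iα = kMRa, so f = kMa.
These give a = g sinθ/(1+k) and the required friction f = kMg sinθ/(1+k).
The normal force is N = Mg cosθ, so μ_min = f/N = k tanθ/(1+k).
μ_min = 0.5 × tan17.3° / 1.5 ≈ 0.104.

μ_min ≈ 0.104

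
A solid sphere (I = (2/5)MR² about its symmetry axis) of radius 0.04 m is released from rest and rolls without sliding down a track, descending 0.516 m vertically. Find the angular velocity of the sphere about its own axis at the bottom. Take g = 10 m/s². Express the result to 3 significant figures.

ω ≈ 67.9 rad/s

For this body I = (2/5)MR², i.e. k = I/(MR²) = 0.4.
Pure rolling means v = ωR; then KE = ½Mv² + ½I(v/R)² = ½(1+k)Mv² = (7/10)Mv².
Energy conservation Mgh = ½(1+k)Mv² gives v = √(2gh/(1+k)) = √(2 × 10 × 0.516 / 1.4) = 2.715 m/s.
The angular speed follows from ω = v/R = 2.715/0.04 ≈ 67.9 rad/s.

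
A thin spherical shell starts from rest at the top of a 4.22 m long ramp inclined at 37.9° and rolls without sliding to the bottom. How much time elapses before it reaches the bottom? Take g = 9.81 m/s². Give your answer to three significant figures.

Here I = (2/3)MR², so the shape factor k = I/(MR²) = 2/3.
Along the incline Mg sinθ − f = Ma, and torque about the center fR = Iα = kMR²(a/R) gives f = kMa.
Hence a = g sinθ/(1+k) = 9.81×sin37.9°/1.667 = 3.616 m/s².
Starting from rest, L = ½at², so t = √(2L/a) = √(2×4.22/3.616) ≈ 1.53 s.

t ≈ 1.53 s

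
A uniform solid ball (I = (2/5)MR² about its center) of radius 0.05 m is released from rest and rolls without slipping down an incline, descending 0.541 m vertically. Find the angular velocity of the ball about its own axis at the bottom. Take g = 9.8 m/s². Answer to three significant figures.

For this body I = (2/5)MR², i.e. k = I/(MR²) = 0.4.
Pure rolling means v = ωR; then KE = ½Mv² + ½I(v/R)² = ½(1+k)Mv² = (7/10)Mv².
Energy conservation Mgh = ½(1+k)Mv² gives v = √(2gh/(1+k)) = √(2 × 9.8 × 0.541 / 1.4) = 2.752 m/s.
Then ω = v/R = 2.752 / 0.05 ≈ 55.0 rad/s.

ω ≈ 55.0 rad/s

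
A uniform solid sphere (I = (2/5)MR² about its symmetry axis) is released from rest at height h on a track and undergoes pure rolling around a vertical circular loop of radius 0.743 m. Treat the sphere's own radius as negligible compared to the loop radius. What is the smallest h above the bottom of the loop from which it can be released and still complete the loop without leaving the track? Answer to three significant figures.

With I = (2/5)MR², the ratio k = I/(MR²) is 0.4.
At the top, contact is just lost when gravity alone supplies the centripetal force: Mg = Mv_top²/r, i.e. v_top² = gr.
With ω = v/R, the kinetic energy at speed v is ½(1+k)Mv² = (7/10)Mv².
Energy conservation from release (height h) to the top (height 2r): Mgh = Mg(2r) + (7/10)M·gr.
Thus h_min = 2r + (1+k)r/2 = r(2 + 1.4/2) = 0.743 × 2.7 ≈ 2.01 m.

h_min ≈ 2.01 m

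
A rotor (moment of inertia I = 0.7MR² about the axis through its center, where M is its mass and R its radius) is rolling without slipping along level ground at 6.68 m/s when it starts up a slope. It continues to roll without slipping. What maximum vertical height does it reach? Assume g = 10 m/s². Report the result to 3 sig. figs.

h ≈ 3.79 m

With I = 0.7MR², the ratio k = I/(MR²) is 0.7.
Since it rolls without slipping, ω = v/R and KE = ½Mv² + ½Iω² = ½(1+k)Mv² = (17/20)Mv².
At the top the kinetic energy is zero, so (17/20)Mv₀² = Mgh.
Thus h = (1+k)v₀²/(2g) = 1.7 × 6.68² / (2 × 10) ≈ 3.79 m.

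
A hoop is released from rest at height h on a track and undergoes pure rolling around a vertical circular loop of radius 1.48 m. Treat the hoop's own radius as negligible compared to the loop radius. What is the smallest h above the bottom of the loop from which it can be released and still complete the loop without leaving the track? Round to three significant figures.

The moment of inertia is MR², giving k ≡ I/(MR²) = 1.
At the top of the loop, the minimum-contact condition is Mg = Mv_top²/r, so v_top² = gr.
With ω = v/R, the kinetic energy at speed v is ½(1+k)Mv² = Mv².
Energy conservation from release (height h) to the top (height 2r): Mgh = Mg(2r) + M·gr.
Thus h_min = 2r + (1+k)r/2 = r(2 + 2/2) = 1.48 × 3 ≈ 4.44 m.

h_min ≈ 4.44 m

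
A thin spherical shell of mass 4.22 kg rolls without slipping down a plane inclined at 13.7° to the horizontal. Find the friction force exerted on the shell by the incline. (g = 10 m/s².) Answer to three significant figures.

f ≈ 4.00 N

Here I = (2/3)MR², so the shape factor k = I/(MR²) = 2/3.
Translational: Mg sinθ − f = Ma. Rotational about the CM: fR = Iα = kMRa, so f = kMa.
Combining, a = g sinθ/(1+k) and f = kMa = kMg sinθ/(1+k).
f = (2/3) × 4.22 × 10 × sin13.7° / 1.667 ≈ 4.00 N.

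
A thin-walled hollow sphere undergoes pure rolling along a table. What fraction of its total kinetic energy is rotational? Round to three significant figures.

For this body I = (2/3)MR², i.e. k = I/(MR²) = 2/3.
Since ω = v/R, the translational part is ½Mv² and the rotational part is ½I(v/R)² = ½kMv²; the total is ½(1+k)Mv².
The rotational fraction is therefore k/(1+k) = (2/3)/1.667 ≈ 0.400.

fraction ≈ 0.400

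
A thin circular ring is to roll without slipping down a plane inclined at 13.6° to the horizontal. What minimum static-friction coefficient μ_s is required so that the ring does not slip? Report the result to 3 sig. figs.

μ_min ≈ 0.121

With I = MR², the ratio k = I/(MR²) is 1.
Translational: Mg sinθ − f = Ma. Rotational about the CM: fR = Iα = kMRa, so f = kMa.
These give a = g sinθ/(1+k) and the required friction f = kMg sinθ/(1+k).
The normal force is N = Mg cosθ, so μ_min = f/N = k tanθ/(1+k).
μ_min = 1 × tan13.6° / 2 ≈ 0.121.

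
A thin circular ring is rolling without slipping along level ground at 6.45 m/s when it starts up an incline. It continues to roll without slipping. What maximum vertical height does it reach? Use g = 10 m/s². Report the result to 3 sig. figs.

The moment of inertia is MR², giving k ≡ I/(MR²) = 1.
The rolling condition ω = v/R makes the rotational term ½I(v/R)² = ½kMv², so KE_total = ½(1+k)Mv² = Mv².
All of this converts to potential energy at the highest point: Mv₀² = Mgh.
Thus h = (1+k)v₀²/(2g) = 2 × 6.45² / (2 × 10) ≈ 4.16 m.

h ≈ 4.16 m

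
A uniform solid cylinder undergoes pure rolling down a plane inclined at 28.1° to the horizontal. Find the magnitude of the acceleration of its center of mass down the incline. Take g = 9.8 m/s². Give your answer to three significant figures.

a ≈ 3.08 m/s²

With I = (1/2)MR², the ratio k = I/(MR²) is 0.5.
Translational: Mg sinθ − f = Ma. Rotational about the CM: fR = Iα = kMRa, so f = kMa.
Eliminating f: Mg sinθ = (1+k)Ma, so a = g sinθ/(1+k) = 9.8 × sin28.1° / 1.5 ≈ 3.08 m/s².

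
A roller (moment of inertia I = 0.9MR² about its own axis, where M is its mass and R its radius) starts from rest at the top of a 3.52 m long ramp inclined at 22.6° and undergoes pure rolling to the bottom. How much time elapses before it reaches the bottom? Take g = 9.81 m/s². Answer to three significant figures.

t ≈ 1.88 s

The moment of inertia is 0.9MR², giving k ≡ I/(MR²) = 0.9.
Newton's second law down the slope: Mg sinθ − f = Ma. The torque equation fR = Iα (with α = a/R) gives f = kMa.
Hence a = g sinθ/(1+k) = 9.81×sin22.6°/1.9 = 1.984 m/s².
Starting from rest, L = ½at², so t = √(2L/a) = √(2×3.52/1.984) ≈ 1.88 s.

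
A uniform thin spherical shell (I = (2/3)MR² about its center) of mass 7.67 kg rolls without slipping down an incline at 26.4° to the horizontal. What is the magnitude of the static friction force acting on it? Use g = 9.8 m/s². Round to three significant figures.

f ≈ 13.4 N

With I = (2/3)MR², the ratio k = I/(MR²) is 2/3.
Translational: Mg sinθ − f = Ma. Rotational about the CM: fR = Iα = kMRa, so f = kMa.
Combining, a = g sinθ/(1+k) and f = kMa = kMg sinθ/(1+k).
f = (2/3) × 7.67 × 9.8 × sin26.4° / 1.667 ≈ 13.4 N.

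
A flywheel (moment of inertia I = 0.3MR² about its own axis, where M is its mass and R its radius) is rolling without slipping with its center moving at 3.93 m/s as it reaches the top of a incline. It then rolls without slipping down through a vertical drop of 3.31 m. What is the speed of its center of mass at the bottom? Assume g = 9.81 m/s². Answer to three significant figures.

Here I = 0.3MR², so the shape factor k = I/(MR²) = 0.3.
Rolling without slipping gives ω = v/R, so the total kinetic energy is ½Mv² + ½Iω² = ½(1+k)Mv² = (13/20)Mv².
Conserving energy between top and bottom: (13/20)Mv² = (13/20)Mv₀² + Mgh, hence v² = v₀² + 2gh/(1+k).
v = √(3.93² + 2×9.81×3.31/1.3) = √65.4 ≈ 8.09 m/s.

v ≈ 8.09 m/s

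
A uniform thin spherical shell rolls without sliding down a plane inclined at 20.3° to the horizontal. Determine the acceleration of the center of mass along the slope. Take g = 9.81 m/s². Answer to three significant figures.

a ≈ 2.04 m/s²

For this body I = (2/3)MR², i.e. k = I/(MR²) = 2/3.
Along the incline Mg sinθ − f = Ma, and torque about the center fR = Iα = kMR²(a/R) gives f = kMa.
Eliminating f: Mg sinθ = (1+k)Ma, so a = g sinθ/(1+k) = 9.81 × sin20.3° / 1.667 ≈ 2.04 m/s².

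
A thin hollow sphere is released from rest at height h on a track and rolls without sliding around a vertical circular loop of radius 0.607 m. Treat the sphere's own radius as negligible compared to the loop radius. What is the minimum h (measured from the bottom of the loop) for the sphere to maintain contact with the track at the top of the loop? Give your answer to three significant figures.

The moment of inertia is (2/3)MR², giving k ≡ I/(MR²) = 2/3.
At the top, contact is just lost when gravity alone supplies the centripetal force: Mg = Mv_top²/r, i.e. v_top² = gr.
With ω = v/R, the kinetic energy at speed v is ½(1+k)Mv² = (5/6)Mv².
Energy conservation from release (height h) to the top (height 2r): Mgh = Mg(2r) + (5/6)M·gr.
Thus h_min = 2r + (1+k)r/2 = r(2 + 1.667/2) = 0.607 × 2.833 ≈ 1.72 m.

h_min ≈ 1.72 m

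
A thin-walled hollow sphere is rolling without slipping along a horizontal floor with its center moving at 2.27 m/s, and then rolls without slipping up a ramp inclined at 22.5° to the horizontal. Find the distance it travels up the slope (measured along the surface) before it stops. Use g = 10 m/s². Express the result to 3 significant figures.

For this body I = (2/3)MR², i.e. k = I/(MR²) = 2/3.
The rolling condition ω = v/R makes the rotational term ½I(v/R)² = ½kMv², so KE_total = ½(1+k)Mv² = (5/6)Mv².
Setting this equal to Mgh gives the vertical rise h = (1+k)v₀²/(2g) = 1.667×2.27²/(2×10) = 0.4294 m.
Along the incline, d = h/sinθ = 0.4294/sin22.5° ≈ 1.12 m.

d ≈ 1.12 m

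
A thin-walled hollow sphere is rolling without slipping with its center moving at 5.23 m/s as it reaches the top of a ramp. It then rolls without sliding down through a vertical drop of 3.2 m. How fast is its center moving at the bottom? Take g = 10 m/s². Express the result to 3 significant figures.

For this body I = (2/3)MR², i.e. k = I/(MR²) = 2/3.
Pure rolling means v = ωR; then KE = ½Mv² + ½I(v/R)² = ½(1+k)Mv² = (5/6)Mv².
Energy conservation: (5/6)Mv₀² + Mgh = (5/6)Mv², so v² = v₀² + 2gh/(1+k).
v = √(5.23² + 2×10×3.2/1.667) = √65.75 ≈ 8.11 m/s.

v ≈ 8.11 m/s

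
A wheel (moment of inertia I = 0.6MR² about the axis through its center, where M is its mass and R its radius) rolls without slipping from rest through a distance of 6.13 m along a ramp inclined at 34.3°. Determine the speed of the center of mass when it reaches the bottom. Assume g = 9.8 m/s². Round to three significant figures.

With I = 0.6MR², the ratio k = I/(MR²) is 0.6.
Since it rolls without slipping, ω = v/R and KE = ½Mv² + ½Iω² = ½(1+k)Mv² = (4/5)Mv².
The vertical drop is h = L sinθ = 6.13 × sin34.3° = 3.454 m.
Setting Mgh = (4/5)Mv² gives v = √(2gh/(1+k)) = √(2·9.8·3.454/1.6) ≈ 6.51 m/s.

v ≈ 6.51 m/s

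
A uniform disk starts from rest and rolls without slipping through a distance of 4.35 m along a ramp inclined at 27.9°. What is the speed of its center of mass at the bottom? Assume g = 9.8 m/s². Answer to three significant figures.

Here I = (1/2)MR², so the shape factor k = I/(MR²) = 0.5.
The rolling condition ω = v/R makes the rotational term ½I(v/R)² = ½kMv², so KE_total = ½(1+k)Mv² = (3/4)Mv².
The vertical drop is h = L sinθ = 4.35 × sin27.9° = 2.035 m.
Setting Mgh = (3/4)Mv² gives v = √(2gh/(1+k)) = √(2·9.8·2.035/1.5) ≈ 5.16 m/s.

v ≈ 5.16 m/s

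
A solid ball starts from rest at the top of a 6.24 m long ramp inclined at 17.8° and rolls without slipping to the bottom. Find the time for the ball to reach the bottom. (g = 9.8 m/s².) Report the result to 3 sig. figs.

t ≈ 2.41 s

The moment of inertia is (2/5)MR², giving k ≡ I/(MR²) = 0.4.
Along the incline Mg sinθ − f = Ma, and torque about the center fR = Iα = kMR²(a/R) gives f = kMa.
Hence a = g sinθ/(1+k) = 9.8×sin17.8°/1.4 = 2.14 m/s².
With constant a from rest, t = √(2L/a) = √(2·6.24/2.14) ≈ 2.41 s.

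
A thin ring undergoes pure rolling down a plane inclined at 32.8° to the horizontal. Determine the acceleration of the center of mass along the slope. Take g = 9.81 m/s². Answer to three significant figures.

a ≈ 2.66 m/s²

The moment of inertia is MR², giving k ≡ I/(MR²) = 1.
Along the incline Mg sinθ − f = Ma, and torque about the center fR = Iα = kMR²(a/R) gives f = kMa.
Eliminating f: Mg sinθ = (1+k)Ma, so a = g sinθ/(1+k) = 9.81 × sin32.8° / 2 ≈ 2.66 m/s².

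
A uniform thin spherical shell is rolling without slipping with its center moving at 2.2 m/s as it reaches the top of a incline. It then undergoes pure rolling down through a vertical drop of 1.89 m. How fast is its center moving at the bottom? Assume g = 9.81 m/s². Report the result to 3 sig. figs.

v ≈ 5.20 m/s

The moment of inertia is (2/3)MR², giving k ≡ I/(MR²) = 2/3.
The rolling condition ω = v/R makes the rotational term ½I(v/R)² = ½kMv², so KE_total = ½(1+k)Mv² = (5/6)Mv².
Energy conservation: (5/6)Mv₀² + Mgh = (5/6)Mv², so v² = v₀² + 2gh/(1+k).
v = √(2.2² + 2×9.81×1.89/1.667) = √27.09 ≈ 5.20 m/s.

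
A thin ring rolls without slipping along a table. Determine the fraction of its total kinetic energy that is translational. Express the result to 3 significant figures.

fraction ≈ 0.500

With I = MR², the ratio k = I/(MR²) is 1.
Since ω = v/R, the translational part is ½Mv² and the rotational part is ½I(v/R)² = ½kMv²; the total is ½(1+k)Mv².
The translational fraction is therefore 1/(1+k) = 1/2 ≈ 0.500.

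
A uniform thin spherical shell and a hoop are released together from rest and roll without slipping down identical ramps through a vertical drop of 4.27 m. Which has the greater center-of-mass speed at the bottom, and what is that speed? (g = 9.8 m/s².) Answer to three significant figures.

For rolling without slipping, Mgh = ½(1+k)Mv² where k = I/(MR²), so v = √(2gh/(1+k)).
Uniform thin spherical shell: k = 2/3, giving v = √(2×9.8×4.27/1.667) = 7.086 m/s.
Hoop: k = 1, giving v = √(2×9.8×4.27/2) = 6.469 m/s.
The smaller k wins: the uniform thin spherical shell, at ≈ 7.09 m/s.

the uniform thin spherical shell, at v ≈ 7.09 m/s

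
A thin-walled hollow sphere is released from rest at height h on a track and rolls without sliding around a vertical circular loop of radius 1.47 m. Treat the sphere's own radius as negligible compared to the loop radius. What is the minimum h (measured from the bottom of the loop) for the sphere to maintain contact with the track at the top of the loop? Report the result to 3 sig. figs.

h_min ≈ 4.17 m

Here I = (2/3)MR², so the shape factor k = I/(MR²) = 2/3.
At the top of the loop, the minimum-contact condition is Mg = Mv_top²/r, so v_top² = gr.
With ω = v/R, the kinetic energy at speed v is ½(1+k)Mv² = (5/6)Mv².
Energy conservation from release (height h) to the top (height 2r): Mgh = Mg(2r) + (5/6)M·gr.
Thus h_min = 2r + (1+k)r/2 = r(2 + 1.667/2) = 1.47 × 2.833 ≈ 4.17 m.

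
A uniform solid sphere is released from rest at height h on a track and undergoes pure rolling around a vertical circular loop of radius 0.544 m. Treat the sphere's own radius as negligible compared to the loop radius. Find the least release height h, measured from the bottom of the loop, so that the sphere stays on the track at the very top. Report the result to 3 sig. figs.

h_min ≈ 1.47 m

The moment of inertia is (2/5)MR², giving k ≡ I/(MR²) = 0.4.
At the top, contact is just lost when gravity alone supplies the centripetal force: Mg = Mv_top²/r, i.e. v_top² = gr.
With ω = v/R, the kinetic energy at speed v is ½(1+k)Mv² = (7/10)Mv².
Energy conservation from release (height h) to the top (height 2r): Mgh = Mg(2r) + (7/10)M·gr.
Thus h_min = 2r + (1+k)r/2 = r(2 + 1.4/2) = 0.544 × 2.7 ≈ 1.47 m.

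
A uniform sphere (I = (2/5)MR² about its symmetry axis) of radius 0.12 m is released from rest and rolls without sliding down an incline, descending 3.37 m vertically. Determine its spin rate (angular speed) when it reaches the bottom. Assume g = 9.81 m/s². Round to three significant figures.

The moment of inertia is (2/5)MR², giving k ≡ I/(MR²) = 0.4.
Pure rolling means v = ωR; then KE = ½Mv² + ½I(v/R)² = ½(1+k)Mv² = (7/10)Mv².
Energy conservation Mgh = ½(1+k)Mv² gives v = √(2gh/(1+k)) = √(2 × 9.81 × 3.37 / 1.4) = 6.872 m/s.
The angular speed follows from ω = v/R = 6.872/0.12 ≈ 57.3 rad/s.

ω ≈ 57.3 rad/s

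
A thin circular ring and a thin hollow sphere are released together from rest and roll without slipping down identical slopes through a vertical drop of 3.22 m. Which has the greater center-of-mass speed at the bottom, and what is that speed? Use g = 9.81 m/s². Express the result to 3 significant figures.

the thin hollow sphere, at v ≈ 6.16 m/s

For rolling without slipping, Mgh = ½(1+k)Mv² where k = I/(MR²), so v = √(2gh/(1+k)).
Thin circular ring: k = 1, giving v = √(2×9.81×3.22/2) = 5.62 m/s.
Thin hollow sphere: k = 2/3, giving v = √(2×9.81×3.22/1.667) = 6.157 m/s.
The smaller k wins: the thin hollow sphere, at ≈ 6.16 m/s.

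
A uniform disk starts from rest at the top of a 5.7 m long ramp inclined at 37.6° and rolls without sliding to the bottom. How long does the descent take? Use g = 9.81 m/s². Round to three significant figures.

t ≈ 1.69 s

The moment of inertia is (1/2)MR², giving k ≡ I/(MR²) = 0.5.
Newton's second law down the slope: Mg sinθ − f = Ma. The torque equation fR = Iα (with α = a/R) gives f = kMa.
Hence a = g sinθ/(1+k) = 9.81×sin37.6°/1.5 = 3.99 m/s².
Starting from rest, L = ½at², so t = √(2L/a) = √(2×5.7/3.99) ≈ 1.69 s.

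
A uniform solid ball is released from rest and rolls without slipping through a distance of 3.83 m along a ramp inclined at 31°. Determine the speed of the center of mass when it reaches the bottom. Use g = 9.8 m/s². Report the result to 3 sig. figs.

v ≈ 5.26 m/s

Here I = (2/5)MR², so the shape factor k = I/(MR²) = 0.4.
Pure rolling means v = ωR; then KE = ½Mv² + ½I(v/R)² = ½(1+k)Mv² = (7/10)Mv².
The vertical drop is h = L sinθ = 3.83 × sin31° = 1.973 m.
Energy conservation: Mgh = (7/10)Mv², so v = √(2gh/(1+k)) = √(2 × 9.8 × 1.973 / 1.4) ≈ 5.26 m/s.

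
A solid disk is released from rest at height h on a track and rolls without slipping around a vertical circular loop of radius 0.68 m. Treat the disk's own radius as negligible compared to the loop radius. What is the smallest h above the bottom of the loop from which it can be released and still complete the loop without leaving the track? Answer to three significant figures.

For this body I = (1/2)MR², i.e. k = I/(MR²) = 0.5.
At the top, contact is just lost when gravity alone supplies the centripetal force: Mg = Mv_top²/r, i.e. v_top² = gr.
With ω = v/R, the kinetic energy at speed v is ½(1+k)Mv² = (3/4)Mv².
Energy conservation from release (height h) to the top (height 2r): Mgh = Mg(2r) + (3/4)M·gr.
Thus h_min = 2r + (1+k)r/2 = r(2 + 1.5/2) = 0.68 × 2.75 ≈ 1.87 m.

h_min ≈ 1.87 m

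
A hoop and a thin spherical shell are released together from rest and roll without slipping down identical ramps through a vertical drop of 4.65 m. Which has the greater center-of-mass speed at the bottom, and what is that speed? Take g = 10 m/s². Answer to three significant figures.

the thin spherical shell, at v ≈ 7.47 m/s

For rolling without slipping, Mgh = ½(1+k)Mv² where k = I/(MR²), so v = √(2gh/(1+k)).
Hoop: k = 1, giving v = √(2×10×4.65/2) = 6.819 m/s.
Thin spherical shell: k = 2/3, giving v = √(2×10×4.65/1.667) = 7.47 m/s.
The smaller k wins: the thin spherical shell, at ≈ 7.47 m/s.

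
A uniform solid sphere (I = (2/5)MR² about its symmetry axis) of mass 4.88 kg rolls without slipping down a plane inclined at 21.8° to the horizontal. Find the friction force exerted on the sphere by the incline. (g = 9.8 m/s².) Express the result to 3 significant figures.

Here I = (2/5)MR², so the shape factor k = I/(MR²) = 0.4.
Translational: Mg sinθ − f = Ma. Rotational about the CM: fR = Iα = kMRa, so f = kMa.
Combining, a = g sinθ/(1+k) and f = kMa = kMg sinθ/(1+k).
f = 0.4 × 4.88 × 9.8 × sin21.8° / 1.4 ≈ 5.07 N.

f ≈ 5.07 N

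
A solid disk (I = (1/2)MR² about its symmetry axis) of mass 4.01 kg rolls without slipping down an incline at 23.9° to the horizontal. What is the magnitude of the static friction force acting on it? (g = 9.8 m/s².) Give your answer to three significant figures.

f ≈ 5.31 N

The moment of inertia is (1/2)MR², giving k ≡ I/(MR²) = 0.5.
Newton's second law down the slope: Mg sinθ − f = Ma. The torque equation fR = Iα (with α = a/R) gives f = kMa.
Combining, a = g sinθ/(1+k) and f = kMa = kMg sinθ/(1+k).
f = 0.5 × 4.01 × 9.8 × sin23.9° / 1.5 ≈ 5.31 N.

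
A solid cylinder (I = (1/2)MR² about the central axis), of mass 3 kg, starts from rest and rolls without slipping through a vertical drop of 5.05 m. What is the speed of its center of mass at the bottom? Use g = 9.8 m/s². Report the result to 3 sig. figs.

For this body I = (1/2)MR², i.e. k = I/(MR²) = 0.5.
Since it rolls without slipping, ω = v/R and KE = ½Mv² + ½Iω² = ½(1+k)Mv² = (3/4)Mv².
Energy conservation: Mgh = (3/4)Mv², so v = √(2gh/(1+k)) = √(2 × 9.8 × 5.05 / 1.5) ≈ 8.12 m/s.

v ≈ 8.12 m/s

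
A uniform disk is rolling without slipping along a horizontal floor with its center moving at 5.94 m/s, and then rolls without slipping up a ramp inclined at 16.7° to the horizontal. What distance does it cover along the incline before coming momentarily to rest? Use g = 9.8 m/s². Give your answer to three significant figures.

For this body I = (1/2)MR², i.e. k = I/(MR²) = 0.5.
Since it rolls without slipping, ω = v/R and KE = ½Mv² + ½Iω² = ½(1+k)Mv² = (3/4)Mv².
Setting this equal to Mgh gives the vertical rise h = (1+k)v₀²/(2g) = 1.5×5.94²/(2×9.8) = 2.7 m.
Along the incline, d = h/sinθ = 2.7/sin16.7° ≈ 9.40 m.

d ≈ 9.40 m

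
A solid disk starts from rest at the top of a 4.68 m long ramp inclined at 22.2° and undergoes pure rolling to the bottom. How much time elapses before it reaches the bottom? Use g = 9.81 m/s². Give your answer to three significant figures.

For this body I = (1/2)MR², i.e. k = I/(MR²) = 0.5.
Newton's second law down the slope: Mg sinθ − f = Ma. The torque equation fR = Iα (with α = a/R) gives f = kMa.
Hence a = g sinθ/(1+k) = 9.81×sin22.2°/1.5 = 2.471 m/s².
With constant a from rest, t = √(2L/a) = √(2·4.68/2.471) ≈ 1.95 s.

t ≈ 1.95 s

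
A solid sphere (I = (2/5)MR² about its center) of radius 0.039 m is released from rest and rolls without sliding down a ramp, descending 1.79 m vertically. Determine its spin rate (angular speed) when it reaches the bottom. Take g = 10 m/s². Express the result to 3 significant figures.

ω ≈ 130 rad/s

For this body I = (2/5)MR², i.e. k = I/(MR²) = 0.4.
The rolling condition ω = v/R makes the rotational term ½I(v/R)² = ½kMv², so KE_total = ½(1+k)Mv² = (7/10)Mv².
Energy conservation Mgh = ½(1+k)Mv² gives v = √(2gh/(1+k)) = √(2 × 10 × 1.79 / 1.4) = 5.057 m/s.
Then ω = v/R = 5.057 / 0.039 ≈ 130 rad/s.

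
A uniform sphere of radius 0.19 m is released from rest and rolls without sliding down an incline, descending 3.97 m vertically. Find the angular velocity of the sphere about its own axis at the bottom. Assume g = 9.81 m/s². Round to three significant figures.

ω ≈ 39.3 rad/s

The moment of inertia is (2/5)MR², giving k ≡ I/(MR²) = 0.4.
The rolling condition ω = v/R makes the rotational term ½I(v/R)² = ½kMv², so KE_total = ½(1+k)Mv² = (7/10)Mv².
Energy conservation Mgh = ½(1+k)Mv² gives v = √(2gh/(1+k)) = √(2 × 9.81 × 3.97 / 1.4) = 7.459 m/s.
Then ω = v/R = 7.459 / 0.19 ≈ 39.3 rad/s.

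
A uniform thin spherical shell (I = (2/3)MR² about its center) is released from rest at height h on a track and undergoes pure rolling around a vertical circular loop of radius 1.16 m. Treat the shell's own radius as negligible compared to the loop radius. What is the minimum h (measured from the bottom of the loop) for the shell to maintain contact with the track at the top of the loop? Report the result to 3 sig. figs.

h_min ≈ 3.29 m

For this body I = (2/3)MR², i.e. k = I/(MR²) = 2/3.
At the top of the loop, the minimum-contact condition is Mg = Mv_top²/r, so v_top² = gr.
With ω = v/R, the kinetic energy at speed v is ½(1+k)Mv² = (5/6)Mv².
Energy conservation from release (height h) to the top (height 2r): Mgh = Mg(2r) + (5/6)M·gr.
Thus h_min = 2r + (1+k)r/2 = r(2 + 1.667/2) = 1.16 × 2.833 ≈ 3.29 m.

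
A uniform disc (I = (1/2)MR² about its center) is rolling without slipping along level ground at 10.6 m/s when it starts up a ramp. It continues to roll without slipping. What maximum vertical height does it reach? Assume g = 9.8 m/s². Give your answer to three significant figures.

h ≈ 8.60 m

The moment of inertia is (1/2)MR², giving k ≡ I/(MR²) = 0.5.
The rolling condition ω = v/R makes the rotational term ½I(v/R)² = ½kMv², so KE_total = ½(1+k)Mv² = (3/4)Mv².
At the top the kinetic energy is zero, so (3/4)Mv₀² = Mgh.
Thus h = (1+k)v₀²/(2g) = 1.5 × 10.6² / (2 × 9.8) ≈ 8.60 m.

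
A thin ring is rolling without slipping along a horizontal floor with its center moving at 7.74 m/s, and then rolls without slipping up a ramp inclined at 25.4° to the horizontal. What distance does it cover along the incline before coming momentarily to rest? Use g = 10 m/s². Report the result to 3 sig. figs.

The moment of inertia is MR², giving k ≡ I/(MR²) = 1.
Rolling without slipping gives ω = v/R, so the total kinetic energy is ½Mv² + ½Iω² = ½(1+k)Mv² = Mv².
Setting this equal to Mgh gives the vertical rise h = (1+k)v₀²/(2g) = 2×7.74²/(2×10) = 5.991 m.
The distance along the slope is d = h/sinθ = 5.991/sin25.4° ≈ 14.0 m.

d ≈ 14.0 m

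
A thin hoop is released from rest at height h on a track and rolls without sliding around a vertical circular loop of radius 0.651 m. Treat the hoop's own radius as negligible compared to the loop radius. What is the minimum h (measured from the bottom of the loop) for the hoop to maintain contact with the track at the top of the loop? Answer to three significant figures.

With I = MR², the ratio k = I/(MR²) is 1.
At the top of the loop, the minimum-contact condition is Mg = Mv_top²/r, so v_top² = gr.
With ω = v/R, the kinetic energy at speed v is ½(1+k)Mv² = Mv².
Energy conservation from release (height h) to the top (height 2r): Mgh = Mg(2r) + M·gr.
Thus h_min = 2r + (1+k)r/2 = r(2 + 2/2) = 0.651 × 3 ≈ 1.95 m.

h_min ≈ 1.95 m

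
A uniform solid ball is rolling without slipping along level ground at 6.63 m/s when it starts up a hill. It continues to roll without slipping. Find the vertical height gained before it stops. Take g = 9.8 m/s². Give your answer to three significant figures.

h ≈ 3.14 m

For this body I = (2/5)MR², i.e. k = I/(MR²) = 0.4.
The rolling condition ω = v/R makes the rotational term ½I(v/R)² = ½kMv², so KE_total = ½(1+k)Mv² = (7/10)Mv².
All of this converts to potential energy at the highest point: (7/10)Mv₀² = Mgh.
Thus h = (1+k)v₀²/(2g) = 1.4 × 6.63² / (2 × 9.8) ≈ 3.14 m.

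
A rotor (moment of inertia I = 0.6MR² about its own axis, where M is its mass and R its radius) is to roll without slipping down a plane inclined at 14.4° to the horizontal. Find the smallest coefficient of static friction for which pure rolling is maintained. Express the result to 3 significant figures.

With I = 0.6MR², the ratio k = I/(MR²) is 0.6.
Newton's second law down the slope: Mg sinθ − f = Ma. The torque equation fR = Iα (with α = a/R) gives f = kMa.
These give a = g sinθ/(1+k) and the required friction f = kMg sinθ/(1+k).
The normal force is N = Mg cosθ, so μ_min = f/N = k tanθ/(1+k).
μ_min = 0.6 × tan14.4° / 1.6 ≈ 0.0963.

μ_min ≈ 0.0963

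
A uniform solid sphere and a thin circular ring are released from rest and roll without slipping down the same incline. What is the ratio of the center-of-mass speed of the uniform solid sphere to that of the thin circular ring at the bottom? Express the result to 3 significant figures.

v_ratio ≈ 1.20

Each satisfies Mgh = ½(1+k)Mv² with k = I/(MR²), so v ∝ 1/√(1+k).
For the uniform solid sphere k = 0.4; for the thin circular ring k = 1.
v₁/v₂ = √((1+k₂)/(1+k₁)) = √(2/1.4) ≈ 1.20.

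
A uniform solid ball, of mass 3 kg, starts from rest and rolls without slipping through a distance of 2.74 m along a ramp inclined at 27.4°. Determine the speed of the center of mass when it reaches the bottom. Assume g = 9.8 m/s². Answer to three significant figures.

v ≈ 4.20 m/s

Here I = (2/5)MR², so the shape factor k = I/(MR²) = 0.4.
Since it rolls without slipping, ω = v/R and KE = ½Mv² + ½Iω² = ½(1+k)Mv² = (7/10)Mv².
The vertical drop is h = L sinθ = 2.74 × sin27.4° = 1.261 m.
Energy conservation: Mgh = (7/10)Mv², so v = √(2gh/(1+k)) = √(2 × 9.8 × 1.261 / 1.4) ≈ 4.20 m/s.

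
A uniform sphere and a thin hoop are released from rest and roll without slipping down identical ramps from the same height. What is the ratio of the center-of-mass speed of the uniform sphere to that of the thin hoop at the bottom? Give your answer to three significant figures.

Each satisfies Mgh = ½(1+k)Mv² with k = I/(MR²), so v ∝ 1/√(1+k).
For the uniform sphere k = 0.4; for the thin hoop k = 1.
v₁/v₂ = √((1+k₂)/(1+k₁)) = √(2/1.4) ≈ 1.20.

v_ratio ≈ 1.20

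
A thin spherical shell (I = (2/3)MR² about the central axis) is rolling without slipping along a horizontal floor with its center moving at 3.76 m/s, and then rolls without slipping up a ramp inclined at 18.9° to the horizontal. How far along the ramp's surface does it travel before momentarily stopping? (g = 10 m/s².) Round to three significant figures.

d ≈ 3.64 m

The moment of inertia is (2/3)MR², giving k ≡ I/(MR²) = 2/3.
Since it rolls without slipping, ω = v/R and KE = ½Mv² + ½Iω² = ½(1+k)Mv² = (5/6)Mv².
Setting this equal to Mgh gives the vertical rise h = (1+k)v₀²/(2g) = 1.667×3.76²/(2×10) = 1.178 m.
The distance along the slope is d = h/sinθ = 1.178/sin18.9° ≈ 3.64 m.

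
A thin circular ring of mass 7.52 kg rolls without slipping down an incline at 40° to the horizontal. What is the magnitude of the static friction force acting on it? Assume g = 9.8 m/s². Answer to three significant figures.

f ≈ 23.7 N

With I = MR², the ratio k = I/(MR²) is 1.
Along the incline Mg sinθ − f = Ma, and torque about the center fR = Iα = kMR²(a/R) gives f = kMa.
Combining, a = g sinθ/(1+k) and f = kMa = kMg sinθ/(1+k).
f = 1 × 7.52 × 9.8 × sin40° / 2 ≈ 23.7 N.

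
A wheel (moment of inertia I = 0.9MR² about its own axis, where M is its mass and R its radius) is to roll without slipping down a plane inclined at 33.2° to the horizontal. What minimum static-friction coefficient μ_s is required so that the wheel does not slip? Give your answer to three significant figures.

For this body I = 0.9MR², i.e. k = I/(MR²) = 0.9.
Translational: Mg sinθ − f = Ma. Rotational about the CM: fR = Iα = kMRa, so f = kMa.
These give a = g sinθ/(1+k) and the required friction f = kMg sinθ/(1+k).
The normal force is N = Mg cosθ, so μ_min = f/N = k tanθ/(1+k).
μ_min = 0.9 × tan33.2° / 1.9 ≈ 0.310.

μ_min ≈ 0.310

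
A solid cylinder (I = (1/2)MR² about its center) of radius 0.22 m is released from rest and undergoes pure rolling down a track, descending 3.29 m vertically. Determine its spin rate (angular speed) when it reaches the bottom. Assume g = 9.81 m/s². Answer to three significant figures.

ω ≈ 29.8 rad/s

For this body I = (1/2)MR², i.e. k = I/(MR²) = 0.5.
Since it rolls without slipping, ω = v/R and KE = ½Mv² + ½Iω² = ½(1+k)Mv² = (3/4)Mv².
Energy conservation Mgh = ½(1+k)Mv² gives v = √(2gh/(1+k)) = √(2 × 9.81 × 3.29 / 1.5) = 6.56 m/s.
The angular speed follows from ω = v/R = 6.56/0.22 ≈ 29.8 rad/s.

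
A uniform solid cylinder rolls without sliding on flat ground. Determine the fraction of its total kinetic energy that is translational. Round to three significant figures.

fraction ≈ 0.667

For this body I = (1/2)MR², i.e. k = I/(MR²) = 0.5.
With ω = v/R, KE_trans = ½Mv² and KE_rot = ½Iω² = ½kMv², so KE_total = ½(1+k)Mv².
The translational fraction is therefore 1/(1+k) = 1/1.5 ≈ 0.667.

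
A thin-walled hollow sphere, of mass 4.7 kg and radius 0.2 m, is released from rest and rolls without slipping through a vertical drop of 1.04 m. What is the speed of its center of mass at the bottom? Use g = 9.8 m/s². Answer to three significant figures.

v ≈ 3.50 m/s

For this body I = (2/3)MR², i.e. k = I/(MR²) = 2/3.
Rolling without slipping gives ω = v/R, so the total kinetic energy is ½Mv² + ½Iω² = ½(1+k)Mv² = (5/6)Mv².
Energy conservation: Mgh = (5/6)Mv², so v = √(2gh/(1+k)) = √(2 × 9.8 × 1.04 / 1.667) ≈ 3.50 m/s.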